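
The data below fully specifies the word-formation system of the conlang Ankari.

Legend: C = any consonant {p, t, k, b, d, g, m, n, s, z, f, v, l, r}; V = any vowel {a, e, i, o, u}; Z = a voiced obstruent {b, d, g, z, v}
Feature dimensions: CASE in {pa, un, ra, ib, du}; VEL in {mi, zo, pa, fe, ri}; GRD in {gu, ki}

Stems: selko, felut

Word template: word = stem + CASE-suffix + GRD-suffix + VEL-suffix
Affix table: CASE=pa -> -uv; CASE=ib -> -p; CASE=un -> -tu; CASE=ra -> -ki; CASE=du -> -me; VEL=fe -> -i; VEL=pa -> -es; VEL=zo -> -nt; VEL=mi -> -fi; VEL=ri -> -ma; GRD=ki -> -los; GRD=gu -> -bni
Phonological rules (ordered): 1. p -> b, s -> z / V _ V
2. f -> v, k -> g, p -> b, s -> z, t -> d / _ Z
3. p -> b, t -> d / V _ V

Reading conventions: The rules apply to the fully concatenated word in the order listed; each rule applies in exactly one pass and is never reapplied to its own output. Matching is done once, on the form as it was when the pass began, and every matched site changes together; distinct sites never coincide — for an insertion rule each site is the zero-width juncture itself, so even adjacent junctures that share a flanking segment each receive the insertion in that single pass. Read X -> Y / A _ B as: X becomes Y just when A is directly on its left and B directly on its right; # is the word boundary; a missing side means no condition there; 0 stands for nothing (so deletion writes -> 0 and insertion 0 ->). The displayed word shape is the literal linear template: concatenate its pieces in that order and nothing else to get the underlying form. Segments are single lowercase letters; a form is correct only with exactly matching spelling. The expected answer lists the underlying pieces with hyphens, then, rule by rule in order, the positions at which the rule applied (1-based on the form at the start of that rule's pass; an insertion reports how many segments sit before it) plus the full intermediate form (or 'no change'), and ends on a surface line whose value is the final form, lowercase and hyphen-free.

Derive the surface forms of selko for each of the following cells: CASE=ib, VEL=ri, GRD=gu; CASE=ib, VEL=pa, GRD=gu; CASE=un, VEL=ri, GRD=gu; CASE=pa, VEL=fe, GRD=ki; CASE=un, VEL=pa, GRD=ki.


cell CASE=ib, VEL=ri, GRD=gu:
underlying: selko-p-bni-ma
1. p -> b, s -> z / V _ V: no change
2. f -> v, k -> g, p -> b, s -> z, t -> d / _ Z: fires at position(s) 6: selkobbnima
3. p -> b, t -> d / V _ V: no change
surface: selkobbnima

cell CASE=ib, VEL=pa, GRD=gu:
underlying: selko-p-bni-es
1. p -> b, s -> z / V _ V: no change
2. f -> v, k -> g, p -> b, s -> z, t -> d / _ Z: fires at position(s) 6: selkobbnies
3. p -> b, t -> d / V _ V: no change
surface: selkobbnies

cell CASE=un, VEL=ri, GRD=gu:
underlying: selko-tu-bni-ma
1. p -> b, s -> z / V _ V: no change
2. f -> v, k -> g, p -> b, s -> z, t -> d / _ Z: no change
3. p -> b, t -> d / V _ V: fires at position(s) 6: selkodubnima
surface: selkodubnima

cell CASE=pa, VEL=fe, GRD=ki:
underlying: selko-uv-los-i
1. p -> b, s -> z / V _ V: fires at position(s) 10: selkouvlozi
2. f -> v, k -> g, p -> b, s -> z, t -> d / _ Z: no change
3. p -> b, t -> d / V _ V: no change
surface: selkouvlozi

cell CASE=un, VEL=pa, GRD=ki:
underlying: selko-tu-los-es
1. p -> b, s -> z / V _ V: fires at position(s) 10: selkotulozes
2. f -> v, k -> g, p -> b, s -> z, t -> d / _ Z: no change
3. p -> b, t -> d / V _ V: fires at position(s) 6: selkodulozes
surface: selkodulozes


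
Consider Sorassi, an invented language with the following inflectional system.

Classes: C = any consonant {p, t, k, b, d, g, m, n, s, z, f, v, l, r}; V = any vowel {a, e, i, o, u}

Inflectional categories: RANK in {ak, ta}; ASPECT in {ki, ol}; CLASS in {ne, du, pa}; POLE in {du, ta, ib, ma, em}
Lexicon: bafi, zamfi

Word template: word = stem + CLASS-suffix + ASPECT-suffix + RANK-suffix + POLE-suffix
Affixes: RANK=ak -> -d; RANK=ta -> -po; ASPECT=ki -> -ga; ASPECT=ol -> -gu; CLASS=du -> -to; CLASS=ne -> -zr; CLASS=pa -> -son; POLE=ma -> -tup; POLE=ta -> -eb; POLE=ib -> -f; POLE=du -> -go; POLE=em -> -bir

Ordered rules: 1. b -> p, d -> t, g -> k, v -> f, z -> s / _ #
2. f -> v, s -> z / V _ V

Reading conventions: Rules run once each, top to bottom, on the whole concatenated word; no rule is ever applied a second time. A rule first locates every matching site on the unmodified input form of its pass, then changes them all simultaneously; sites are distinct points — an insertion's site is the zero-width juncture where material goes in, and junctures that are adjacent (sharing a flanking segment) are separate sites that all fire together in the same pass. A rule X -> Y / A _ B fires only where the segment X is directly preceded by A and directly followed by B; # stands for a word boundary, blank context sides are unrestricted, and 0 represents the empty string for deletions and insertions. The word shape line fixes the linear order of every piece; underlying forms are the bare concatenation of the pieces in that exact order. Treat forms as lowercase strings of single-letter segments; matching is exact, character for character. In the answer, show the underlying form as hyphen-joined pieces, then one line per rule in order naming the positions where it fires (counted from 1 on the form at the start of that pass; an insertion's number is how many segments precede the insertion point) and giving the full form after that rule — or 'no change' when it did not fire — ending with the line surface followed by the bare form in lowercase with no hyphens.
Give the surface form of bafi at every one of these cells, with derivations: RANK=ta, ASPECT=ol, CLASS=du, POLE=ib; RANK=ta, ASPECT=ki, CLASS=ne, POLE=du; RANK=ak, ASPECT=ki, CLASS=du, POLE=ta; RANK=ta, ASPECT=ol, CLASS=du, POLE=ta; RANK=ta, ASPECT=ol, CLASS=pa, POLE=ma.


cell RANK=ta, ASPECT=ol, CLASS=du, POLE=ib:
underlying: bafi-to-gu-po-f
1. b -> p, d -> t, g -> k, v -> f, z -> s / _ #: no change
2. f -> v, s -> z / V _ V: fires at position(s) 3: bavitogupof
surface: bavitogupof

cell RANK=ta, ASPECT=ki, CLASS=ne, POLE=du:
underlying: bafi-zr-ga-po-go
1. b -> p, d -> t, g -> k, v -> f, z -> s / _ #: no change
2. f -> v, s -> z / V _ V: fires at position(s) 3: bavizrgapogo
surface: bavizrgapogo

cell RANK=ak, ASPECT=ki, CLASS=du, POLE=ta:
underlying: bafi-to-ga-d-eb
1. b -> p, d -> t, g -> k, v -> f, z -> s / _ #: fires at position(s) 11: bafitogadep
2. f -> v, s -> z / V _ V: fires at position(s) 3: bavitogadep
surface: bavitogadep

cell RANK=ta, ASPECT=ol, CLASS=du, POLE=ta:
underlying: bafi-to-gu-po-eb
1. b -> p, d -> t, g -> k, v -> f, z -> s / _ #: fires at position(s) 12: bafitogupoep
2. f -> v, s -> z / V _ V: fires at position(s) 3: bavitogupoep
surface: bavitogupoep

cell RANK=ta, ASPECT=ol, CLASS=pa, POLE=ma:
underlying: bafi-son-gu-po-tup
1. b -> p, d -> t, g -> k, v -> f, z -> s / _ #: no change
2. f -> v, s -> z / V _ V: fires at position(s) 3, 5: bavizongupotup
surface: bavizongupotup


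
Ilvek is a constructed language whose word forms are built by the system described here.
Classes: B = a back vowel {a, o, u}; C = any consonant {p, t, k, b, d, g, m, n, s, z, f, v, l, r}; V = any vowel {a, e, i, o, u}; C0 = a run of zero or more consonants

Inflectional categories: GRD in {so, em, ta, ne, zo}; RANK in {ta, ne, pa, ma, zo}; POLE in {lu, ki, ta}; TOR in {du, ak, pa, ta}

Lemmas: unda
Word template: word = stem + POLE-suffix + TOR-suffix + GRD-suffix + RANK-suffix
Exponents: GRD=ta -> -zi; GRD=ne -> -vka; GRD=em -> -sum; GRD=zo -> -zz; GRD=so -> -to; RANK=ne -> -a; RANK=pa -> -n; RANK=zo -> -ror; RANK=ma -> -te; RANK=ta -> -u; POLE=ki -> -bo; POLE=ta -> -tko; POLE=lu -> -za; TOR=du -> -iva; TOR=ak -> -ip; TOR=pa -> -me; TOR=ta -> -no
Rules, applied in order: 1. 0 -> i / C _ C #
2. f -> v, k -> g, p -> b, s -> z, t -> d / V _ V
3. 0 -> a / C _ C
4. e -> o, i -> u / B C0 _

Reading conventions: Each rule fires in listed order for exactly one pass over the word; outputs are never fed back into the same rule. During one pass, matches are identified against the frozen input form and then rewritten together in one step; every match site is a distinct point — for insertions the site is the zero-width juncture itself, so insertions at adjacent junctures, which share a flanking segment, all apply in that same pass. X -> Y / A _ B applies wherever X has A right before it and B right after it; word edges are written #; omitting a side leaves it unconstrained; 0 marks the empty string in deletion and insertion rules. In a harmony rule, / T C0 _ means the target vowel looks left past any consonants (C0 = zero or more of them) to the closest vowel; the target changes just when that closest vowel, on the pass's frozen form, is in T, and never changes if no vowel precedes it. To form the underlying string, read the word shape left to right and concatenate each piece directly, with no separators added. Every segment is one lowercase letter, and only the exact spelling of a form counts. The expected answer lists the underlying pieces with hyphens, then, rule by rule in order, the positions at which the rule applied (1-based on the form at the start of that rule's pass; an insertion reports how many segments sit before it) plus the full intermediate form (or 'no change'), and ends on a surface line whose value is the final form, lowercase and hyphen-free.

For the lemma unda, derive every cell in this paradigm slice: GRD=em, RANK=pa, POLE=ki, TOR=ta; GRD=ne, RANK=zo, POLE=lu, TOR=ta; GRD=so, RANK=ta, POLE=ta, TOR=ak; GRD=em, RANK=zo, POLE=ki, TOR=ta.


cell GRD=em, RANK=pa, POLE=ki, TOR=ta:
underlying: unda-bo-no-sum-n
1. 0 -> i / C _ C #: inserts after position(s) 11: undabonosumin
2. f -> v, k -> g, p -> b, s -> z, t -> d / V _ V: fires at position(s) 9: undabonozumin
3. 0 -> a / C _ C: inserts after position(s) 2: unadabonozumin
4. e -> o, i -> u / B C0 _: fires at position(s) 13: unadabonozumun
surface: unadabonozumun

cell GRD=ne, RANK=zo, POLE=lu, TOR=ta:
underlying: unda-za-no-vka-ror
1. 0 -> i / C _ C #: no change
2. f -> v, k -> g, p -> b, s -> z, t -> d / V _ V: no change
3. 0 -> a / C _ C: inserts after position(s) 2, 9: unadazanovakaror
4. e -> o, i -> u / B C0 _: no change
surface: unadazanovakaror

cell GRD=so, RANK=ta, POLE=ta, TOR=ak:
underlying: unda-tko-ip-to-u
1. 0 -> i / C _ C #: no change
2. f -> v, k -> g, p -> b, s -> z, t -> d / V _ V: no change
3. 0 -> a / C _ C: inserts after position(s) 2, 5, 9: unadatakoipatou
4. e -> o, i -> u / B C0 _: fires at position(s) 10: unadatakoupatou
surface: unadatakoupatou

cell GRD=em, RANK=zo, POLE=ki, TOR=ta:
underlying: unda-bo-no-sum-ror
1. 0 -> i / C _ C #: no change
2. f -> v, k -> g, p -> b, s -> z, t -> d / V _ V: fires at position(s) 9: undabonozumror
3. 0 -> a / C _ C: inserts after position(s) 2, 11: unadabonozumaror
4. e -> o, i -> u / B C0 _: no change
surface: unadabonozumaror


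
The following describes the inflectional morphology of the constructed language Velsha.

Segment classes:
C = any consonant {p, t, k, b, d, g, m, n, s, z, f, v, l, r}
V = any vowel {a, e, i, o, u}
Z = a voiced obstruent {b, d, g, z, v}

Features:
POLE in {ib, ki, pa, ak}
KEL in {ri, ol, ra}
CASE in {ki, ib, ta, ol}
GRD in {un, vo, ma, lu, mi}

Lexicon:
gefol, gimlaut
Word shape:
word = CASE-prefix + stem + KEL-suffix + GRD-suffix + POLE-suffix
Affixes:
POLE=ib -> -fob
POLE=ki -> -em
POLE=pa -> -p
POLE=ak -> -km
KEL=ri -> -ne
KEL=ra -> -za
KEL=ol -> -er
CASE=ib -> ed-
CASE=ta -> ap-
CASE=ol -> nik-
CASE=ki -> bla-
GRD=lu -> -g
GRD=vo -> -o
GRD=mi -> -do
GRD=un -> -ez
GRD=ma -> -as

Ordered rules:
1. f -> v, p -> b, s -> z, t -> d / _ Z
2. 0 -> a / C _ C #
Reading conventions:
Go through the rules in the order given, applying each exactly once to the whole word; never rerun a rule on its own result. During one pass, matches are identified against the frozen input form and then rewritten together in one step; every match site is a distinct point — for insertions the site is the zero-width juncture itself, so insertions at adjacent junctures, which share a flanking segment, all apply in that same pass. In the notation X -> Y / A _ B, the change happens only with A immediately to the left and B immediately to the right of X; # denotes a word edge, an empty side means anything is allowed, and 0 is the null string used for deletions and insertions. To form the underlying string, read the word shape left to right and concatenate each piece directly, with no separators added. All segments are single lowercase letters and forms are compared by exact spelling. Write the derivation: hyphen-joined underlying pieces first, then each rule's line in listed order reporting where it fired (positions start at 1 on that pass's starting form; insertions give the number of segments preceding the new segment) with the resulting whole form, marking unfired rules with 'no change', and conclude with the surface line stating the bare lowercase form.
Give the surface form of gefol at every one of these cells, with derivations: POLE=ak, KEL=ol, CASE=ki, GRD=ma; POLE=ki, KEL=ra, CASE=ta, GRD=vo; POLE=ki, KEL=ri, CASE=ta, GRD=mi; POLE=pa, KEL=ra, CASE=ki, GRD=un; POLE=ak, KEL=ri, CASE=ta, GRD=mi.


cell POLE=ak, KEL=ol, CASE=ki, GRD=ma:
underlying: bla-gefol-er-as-km
1. f -> v, p -> b, s -> z, t -> d / _ Z: no change
2. 0 -> a / C _ C #: inserts after position(s) 13: blagefoleraskam
surface: blagefoleraskam

cell POLE=ki, KEL=ra, CASE=ta, GRD=vo:
underlying: ap-gefol-za-o-em
1. f -> v, p -> b, s -> z, t -> d / _ Z: fires at position(s) 2: abgefolzaoem
2. 0 -> a / C _ C #: no change
surface: abgefolzaoem

cell POLE=ki, KEL=ri, CASE=ta, GRD=mi:
underlying: ap-gefol-ne-do-em
1. f -> v, p -> b, s -> z, t -> d / _ Z: fires at position(s) 2: abgefolnedoem
2. 0 -> a / C _ C #: no change
surface: abgefolnedoem

cell POLE=pa, KEL=ra, CASE=ki, GRD=un:
underlying: bla-gefol-za-ez-p
1. f -> v, p -> b, s -> z, t -> d / _ Z: no change
2. 0 -> a / C _ C #: inserts after position(s) 12: blagefolzaezap
surface: blagefolzaezap

cell POLE=ak, KEL=ri, CASE=ta, GRD=mi:
underlying: ap-gefol-ne-do-km
1. f -> v, p -> b, s -> z, t -> d / _ Z: fires at position(s) 2: abgefolnedokm
2. 0 -> a / C _ C #: inserts after position(s) 12: abgefolnedokam
surface: abgefolnedokam


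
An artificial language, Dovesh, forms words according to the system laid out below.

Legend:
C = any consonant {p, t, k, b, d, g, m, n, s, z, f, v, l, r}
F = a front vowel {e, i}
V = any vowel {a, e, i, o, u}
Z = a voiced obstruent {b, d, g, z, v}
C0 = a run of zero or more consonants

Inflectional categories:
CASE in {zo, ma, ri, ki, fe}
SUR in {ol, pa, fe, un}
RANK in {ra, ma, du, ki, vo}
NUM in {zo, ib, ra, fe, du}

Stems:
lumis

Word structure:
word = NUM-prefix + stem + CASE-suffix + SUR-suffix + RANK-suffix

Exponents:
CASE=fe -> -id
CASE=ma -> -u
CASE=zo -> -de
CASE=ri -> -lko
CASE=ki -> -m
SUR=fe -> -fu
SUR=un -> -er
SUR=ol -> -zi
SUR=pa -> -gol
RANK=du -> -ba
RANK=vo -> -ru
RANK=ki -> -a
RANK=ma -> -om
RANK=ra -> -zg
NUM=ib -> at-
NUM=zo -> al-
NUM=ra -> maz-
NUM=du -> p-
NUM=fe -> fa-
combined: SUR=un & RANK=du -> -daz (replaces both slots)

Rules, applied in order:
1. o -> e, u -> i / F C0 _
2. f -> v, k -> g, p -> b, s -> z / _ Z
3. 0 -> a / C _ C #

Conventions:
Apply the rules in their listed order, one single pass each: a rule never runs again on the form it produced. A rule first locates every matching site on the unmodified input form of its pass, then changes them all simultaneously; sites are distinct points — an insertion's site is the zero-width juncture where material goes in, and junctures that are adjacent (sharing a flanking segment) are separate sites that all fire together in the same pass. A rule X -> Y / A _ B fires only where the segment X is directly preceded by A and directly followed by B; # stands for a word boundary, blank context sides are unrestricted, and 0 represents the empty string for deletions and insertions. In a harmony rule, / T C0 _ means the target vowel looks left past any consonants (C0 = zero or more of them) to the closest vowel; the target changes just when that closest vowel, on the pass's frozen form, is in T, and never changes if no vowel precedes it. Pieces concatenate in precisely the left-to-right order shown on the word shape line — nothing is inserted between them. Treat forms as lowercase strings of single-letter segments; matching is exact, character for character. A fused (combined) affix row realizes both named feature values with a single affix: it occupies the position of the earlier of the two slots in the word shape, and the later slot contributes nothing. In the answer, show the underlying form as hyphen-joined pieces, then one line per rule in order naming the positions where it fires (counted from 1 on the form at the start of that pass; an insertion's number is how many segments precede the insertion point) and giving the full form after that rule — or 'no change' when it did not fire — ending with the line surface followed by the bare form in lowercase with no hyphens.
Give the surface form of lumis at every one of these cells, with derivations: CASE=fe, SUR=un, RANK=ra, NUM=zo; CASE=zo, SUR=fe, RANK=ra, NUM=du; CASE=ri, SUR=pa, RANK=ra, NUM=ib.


cell CASE=fe, SUR=un, RANK=ra, NUM=zo:
underlying: al-lumis-id-er-zg
1. o -> e, u -> i / F C0 _: no change
2. f -> v, k -> g, p -> b, s -> z / _ Z: no change
3. 0 -> a / C _ C #: inserts after position(s) 12: allumisiderzag
surface: allumisiderzag

cell CASE=zo, SUR=fe, RANK=ra, NUM=du:
underlying: p-lumis-de-fu-zg
1. o -> e, u -> i / F C0 _: fires at position(s) 10: plumisdefizg
2. f -> v, k -> g, p -> b, s -> z / _ Z: fires at position(s) 6: plumizdefizg
3. 0 -> a / C _ C #: inserts after position(s) 11: plumizdefizag
surface: plumizdefizag

cell CASE=ri, SUR=pa, RANK=ra, NUM=ib:
underlying: at-lumis-lko-gol-zg
1. o -> e, u -> i / F C0 _: fires at position(s) 10: atlumislkegolzg
2. f -> v, k -> g, p -> b, s -> z / _ Z: no change
3. 0 -> a / C _ C #: inserts after position(s) 14: atlumislkegolzag
surface: atlumislkegolzag


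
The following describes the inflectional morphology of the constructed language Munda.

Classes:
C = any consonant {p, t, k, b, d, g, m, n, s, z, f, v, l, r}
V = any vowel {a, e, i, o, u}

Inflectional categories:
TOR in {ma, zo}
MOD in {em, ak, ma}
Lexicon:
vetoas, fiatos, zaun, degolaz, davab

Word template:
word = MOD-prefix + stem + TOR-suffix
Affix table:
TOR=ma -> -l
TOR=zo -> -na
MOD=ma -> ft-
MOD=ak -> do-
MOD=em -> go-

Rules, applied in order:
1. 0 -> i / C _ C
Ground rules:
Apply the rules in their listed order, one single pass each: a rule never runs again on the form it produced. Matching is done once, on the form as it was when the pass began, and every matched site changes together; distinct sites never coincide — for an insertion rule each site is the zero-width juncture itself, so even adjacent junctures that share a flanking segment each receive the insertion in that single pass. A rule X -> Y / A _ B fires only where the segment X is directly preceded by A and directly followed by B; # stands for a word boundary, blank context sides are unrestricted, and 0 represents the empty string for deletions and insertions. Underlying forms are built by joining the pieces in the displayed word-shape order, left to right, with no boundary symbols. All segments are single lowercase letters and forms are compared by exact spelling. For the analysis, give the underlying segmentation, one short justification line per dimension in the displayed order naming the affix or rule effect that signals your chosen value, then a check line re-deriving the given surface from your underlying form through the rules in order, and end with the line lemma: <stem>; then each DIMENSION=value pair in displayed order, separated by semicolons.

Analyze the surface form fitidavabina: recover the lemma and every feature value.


underlying: ft-davab-na
TOR=zo - signalled by the affix -na
MOD=ma - signalled by the affix ft-
check: ftdavabna -> fitidavabina
lemma: davab; TOR=zo; MOD=ma


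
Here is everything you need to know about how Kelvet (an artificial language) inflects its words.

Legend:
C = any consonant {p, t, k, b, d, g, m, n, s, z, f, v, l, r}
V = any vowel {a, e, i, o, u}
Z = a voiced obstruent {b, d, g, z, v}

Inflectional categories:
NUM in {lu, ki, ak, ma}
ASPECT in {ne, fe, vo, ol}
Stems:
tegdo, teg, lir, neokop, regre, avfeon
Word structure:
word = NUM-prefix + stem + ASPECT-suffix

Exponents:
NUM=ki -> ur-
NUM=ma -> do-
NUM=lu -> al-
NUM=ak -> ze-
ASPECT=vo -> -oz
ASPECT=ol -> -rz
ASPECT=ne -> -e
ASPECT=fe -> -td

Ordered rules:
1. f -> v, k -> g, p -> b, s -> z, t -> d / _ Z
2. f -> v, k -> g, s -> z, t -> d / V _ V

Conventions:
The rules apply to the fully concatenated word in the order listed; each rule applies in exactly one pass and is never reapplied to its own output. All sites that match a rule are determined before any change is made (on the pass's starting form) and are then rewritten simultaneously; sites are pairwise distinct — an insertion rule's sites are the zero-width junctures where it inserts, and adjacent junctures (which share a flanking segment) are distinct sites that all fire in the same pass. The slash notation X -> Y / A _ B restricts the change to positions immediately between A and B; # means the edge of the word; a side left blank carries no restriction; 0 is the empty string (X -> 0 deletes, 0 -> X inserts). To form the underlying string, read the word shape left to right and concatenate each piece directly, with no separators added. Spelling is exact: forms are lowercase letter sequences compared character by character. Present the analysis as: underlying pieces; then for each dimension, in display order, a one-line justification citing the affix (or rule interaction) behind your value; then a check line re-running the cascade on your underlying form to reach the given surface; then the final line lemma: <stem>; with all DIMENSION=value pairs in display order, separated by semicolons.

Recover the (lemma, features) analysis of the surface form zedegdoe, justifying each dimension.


underlying: ze-tegdo-e
NUM=ak - signalled by the affix ze-
ASPECT=ne - signalled by the affix -e
check: zetegdoe -> zetegdoe -> zedegdoe
lemma: tegdo; NUM=ak; ASPECT=ne


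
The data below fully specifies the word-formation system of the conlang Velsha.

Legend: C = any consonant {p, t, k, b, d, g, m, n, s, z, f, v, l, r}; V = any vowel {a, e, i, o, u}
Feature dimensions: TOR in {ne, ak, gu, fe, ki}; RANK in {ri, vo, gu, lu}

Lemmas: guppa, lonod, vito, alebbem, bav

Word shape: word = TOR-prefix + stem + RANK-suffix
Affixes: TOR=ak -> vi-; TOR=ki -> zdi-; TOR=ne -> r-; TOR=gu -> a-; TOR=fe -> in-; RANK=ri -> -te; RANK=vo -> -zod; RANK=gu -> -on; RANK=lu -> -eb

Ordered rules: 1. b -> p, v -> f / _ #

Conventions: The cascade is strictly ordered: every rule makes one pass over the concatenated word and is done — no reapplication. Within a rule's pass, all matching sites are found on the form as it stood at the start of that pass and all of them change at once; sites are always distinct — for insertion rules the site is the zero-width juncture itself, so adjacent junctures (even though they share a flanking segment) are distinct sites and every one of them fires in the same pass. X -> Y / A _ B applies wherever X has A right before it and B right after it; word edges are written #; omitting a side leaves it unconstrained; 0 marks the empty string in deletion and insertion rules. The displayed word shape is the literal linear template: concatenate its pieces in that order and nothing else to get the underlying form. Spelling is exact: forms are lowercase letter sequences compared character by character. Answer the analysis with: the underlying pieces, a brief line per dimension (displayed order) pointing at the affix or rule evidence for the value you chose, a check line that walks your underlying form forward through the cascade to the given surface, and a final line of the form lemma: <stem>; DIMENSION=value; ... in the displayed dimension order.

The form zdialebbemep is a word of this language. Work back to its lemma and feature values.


underlying: zdi-alebbem-eb
TOR=ki - signalled by the affix zdi-
RANK=lu - signalled by the affix -eb
check: zdialebbemeb -> zdialebbemep
lemma: alebbem; TOR=ki; RANK=lu


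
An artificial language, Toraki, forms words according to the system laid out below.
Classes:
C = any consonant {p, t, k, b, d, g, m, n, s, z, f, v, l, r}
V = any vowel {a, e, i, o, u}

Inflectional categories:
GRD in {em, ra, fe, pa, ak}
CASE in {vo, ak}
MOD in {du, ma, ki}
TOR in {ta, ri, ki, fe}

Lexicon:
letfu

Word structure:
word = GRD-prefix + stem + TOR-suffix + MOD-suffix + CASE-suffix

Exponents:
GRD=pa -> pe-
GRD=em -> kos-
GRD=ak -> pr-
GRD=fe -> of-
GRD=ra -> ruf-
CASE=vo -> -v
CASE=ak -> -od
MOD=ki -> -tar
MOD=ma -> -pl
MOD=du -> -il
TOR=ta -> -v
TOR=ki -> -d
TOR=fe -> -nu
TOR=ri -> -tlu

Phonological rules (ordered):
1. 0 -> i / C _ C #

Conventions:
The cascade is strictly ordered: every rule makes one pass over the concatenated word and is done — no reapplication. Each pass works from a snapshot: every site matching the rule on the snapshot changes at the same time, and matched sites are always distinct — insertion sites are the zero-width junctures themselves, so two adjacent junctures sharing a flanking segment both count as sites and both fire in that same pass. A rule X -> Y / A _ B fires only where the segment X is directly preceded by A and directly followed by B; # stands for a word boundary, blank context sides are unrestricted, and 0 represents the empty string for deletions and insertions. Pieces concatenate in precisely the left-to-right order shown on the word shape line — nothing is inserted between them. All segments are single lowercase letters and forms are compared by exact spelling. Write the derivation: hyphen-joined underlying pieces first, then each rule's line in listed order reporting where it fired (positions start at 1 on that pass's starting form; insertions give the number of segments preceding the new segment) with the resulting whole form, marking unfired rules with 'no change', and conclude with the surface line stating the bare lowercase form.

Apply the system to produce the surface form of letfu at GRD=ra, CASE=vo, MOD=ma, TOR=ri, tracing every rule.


underlying: ruf-letfu-tlu-pl-v
1. 0 -> i / C _ C #: inserts after position(s) 13: rufletfutlupliv
surface: rufletfutlupliv


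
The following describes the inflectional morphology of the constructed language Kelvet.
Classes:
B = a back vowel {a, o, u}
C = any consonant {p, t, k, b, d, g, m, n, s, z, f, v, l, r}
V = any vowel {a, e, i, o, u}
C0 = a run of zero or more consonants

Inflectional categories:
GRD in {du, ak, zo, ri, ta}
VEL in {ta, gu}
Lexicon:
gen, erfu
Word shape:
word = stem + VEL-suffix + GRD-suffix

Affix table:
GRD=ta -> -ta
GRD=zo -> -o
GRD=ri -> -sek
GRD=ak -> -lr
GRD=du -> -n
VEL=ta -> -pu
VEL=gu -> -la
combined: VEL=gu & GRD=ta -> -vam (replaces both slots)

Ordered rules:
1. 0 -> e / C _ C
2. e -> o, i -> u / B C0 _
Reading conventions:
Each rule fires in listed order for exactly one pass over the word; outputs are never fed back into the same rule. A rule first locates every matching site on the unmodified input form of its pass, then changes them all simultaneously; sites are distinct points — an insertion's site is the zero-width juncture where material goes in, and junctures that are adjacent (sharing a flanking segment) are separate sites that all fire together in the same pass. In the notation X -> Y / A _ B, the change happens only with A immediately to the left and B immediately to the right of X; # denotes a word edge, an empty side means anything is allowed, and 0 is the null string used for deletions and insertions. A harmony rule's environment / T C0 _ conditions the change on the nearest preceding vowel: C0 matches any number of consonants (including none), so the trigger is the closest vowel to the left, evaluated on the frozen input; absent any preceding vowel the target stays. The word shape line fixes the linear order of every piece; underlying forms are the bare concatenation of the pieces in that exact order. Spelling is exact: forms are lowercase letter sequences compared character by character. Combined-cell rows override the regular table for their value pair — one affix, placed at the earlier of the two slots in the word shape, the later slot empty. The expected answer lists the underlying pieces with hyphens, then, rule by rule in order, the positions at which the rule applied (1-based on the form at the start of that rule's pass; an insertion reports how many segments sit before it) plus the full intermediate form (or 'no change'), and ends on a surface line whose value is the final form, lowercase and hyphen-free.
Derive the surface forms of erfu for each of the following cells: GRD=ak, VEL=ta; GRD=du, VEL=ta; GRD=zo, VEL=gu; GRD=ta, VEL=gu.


cell GRD=ak, VEL=ta:
underlying: erfu-pu-lr
1. 0 -> e / C _ C: inserts after position(s) 2, 7: erefupuler
2. e -> o, i -> u / B C0 _: fires at position(s) 9: erefupulor
surface: erefupulor

cell GRD=du, VEL=ta:
underlying: erfu-pu-n
1. 0 -> e / C _ C: inserts after position(s) 2: erefupun
2. e -> o, i -> u / B C0 _: no change
surface: erefupun

cell GRD=zo, VEL=gu:
underlying: erfu-la-o
1. 0 -> e / C _ C: inserts after position(s) 2: erefulao
2. e -> o, i -> u / B C0 _: no change
surface: erefulao

cell GRD=ta, VEL=gu:
underlying: erfu-vam
1. 0 -> e / C _ C: inserts after position(s) 2: erefuvam
2. e -> o, i -> u / B C0 _: no change
surface: erefuvam


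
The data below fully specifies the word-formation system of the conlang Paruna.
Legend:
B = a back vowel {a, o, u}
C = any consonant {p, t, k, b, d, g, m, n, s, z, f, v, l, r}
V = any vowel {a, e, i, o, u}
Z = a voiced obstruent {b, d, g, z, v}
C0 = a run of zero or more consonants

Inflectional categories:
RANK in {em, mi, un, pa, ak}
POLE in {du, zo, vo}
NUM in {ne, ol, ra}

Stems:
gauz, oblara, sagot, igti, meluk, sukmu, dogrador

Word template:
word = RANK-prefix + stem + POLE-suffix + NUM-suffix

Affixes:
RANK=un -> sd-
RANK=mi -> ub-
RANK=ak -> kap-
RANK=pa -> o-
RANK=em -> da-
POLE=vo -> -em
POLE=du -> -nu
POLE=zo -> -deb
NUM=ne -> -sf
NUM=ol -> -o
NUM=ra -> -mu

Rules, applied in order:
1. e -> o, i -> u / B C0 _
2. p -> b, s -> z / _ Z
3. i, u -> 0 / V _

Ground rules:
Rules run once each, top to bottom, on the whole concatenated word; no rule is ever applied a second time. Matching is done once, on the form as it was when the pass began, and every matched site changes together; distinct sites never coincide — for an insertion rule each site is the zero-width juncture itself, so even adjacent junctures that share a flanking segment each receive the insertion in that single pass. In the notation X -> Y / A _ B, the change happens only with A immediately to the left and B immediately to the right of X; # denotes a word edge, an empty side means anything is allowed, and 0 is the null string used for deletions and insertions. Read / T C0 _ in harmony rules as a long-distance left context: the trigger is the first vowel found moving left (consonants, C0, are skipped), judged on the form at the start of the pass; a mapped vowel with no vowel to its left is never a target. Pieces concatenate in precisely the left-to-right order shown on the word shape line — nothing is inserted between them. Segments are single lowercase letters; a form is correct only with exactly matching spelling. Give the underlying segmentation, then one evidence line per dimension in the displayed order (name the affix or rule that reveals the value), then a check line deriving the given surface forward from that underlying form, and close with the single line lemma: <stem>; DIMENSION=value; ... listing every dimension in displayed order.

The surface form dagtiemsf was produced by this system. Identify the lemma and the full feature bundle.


underlying: da-igti-em-sf
RANK=em - signalled by the affix da-
POLE=vo - signalled by the affix -em
NUM=ne - signalled by the affix -sf
check: daigtiemsf -> daugtiemsf -> daugtiemsf -> dagtiemsf
lemma: igti; RANK=em; POLE=vo; NUM=ne


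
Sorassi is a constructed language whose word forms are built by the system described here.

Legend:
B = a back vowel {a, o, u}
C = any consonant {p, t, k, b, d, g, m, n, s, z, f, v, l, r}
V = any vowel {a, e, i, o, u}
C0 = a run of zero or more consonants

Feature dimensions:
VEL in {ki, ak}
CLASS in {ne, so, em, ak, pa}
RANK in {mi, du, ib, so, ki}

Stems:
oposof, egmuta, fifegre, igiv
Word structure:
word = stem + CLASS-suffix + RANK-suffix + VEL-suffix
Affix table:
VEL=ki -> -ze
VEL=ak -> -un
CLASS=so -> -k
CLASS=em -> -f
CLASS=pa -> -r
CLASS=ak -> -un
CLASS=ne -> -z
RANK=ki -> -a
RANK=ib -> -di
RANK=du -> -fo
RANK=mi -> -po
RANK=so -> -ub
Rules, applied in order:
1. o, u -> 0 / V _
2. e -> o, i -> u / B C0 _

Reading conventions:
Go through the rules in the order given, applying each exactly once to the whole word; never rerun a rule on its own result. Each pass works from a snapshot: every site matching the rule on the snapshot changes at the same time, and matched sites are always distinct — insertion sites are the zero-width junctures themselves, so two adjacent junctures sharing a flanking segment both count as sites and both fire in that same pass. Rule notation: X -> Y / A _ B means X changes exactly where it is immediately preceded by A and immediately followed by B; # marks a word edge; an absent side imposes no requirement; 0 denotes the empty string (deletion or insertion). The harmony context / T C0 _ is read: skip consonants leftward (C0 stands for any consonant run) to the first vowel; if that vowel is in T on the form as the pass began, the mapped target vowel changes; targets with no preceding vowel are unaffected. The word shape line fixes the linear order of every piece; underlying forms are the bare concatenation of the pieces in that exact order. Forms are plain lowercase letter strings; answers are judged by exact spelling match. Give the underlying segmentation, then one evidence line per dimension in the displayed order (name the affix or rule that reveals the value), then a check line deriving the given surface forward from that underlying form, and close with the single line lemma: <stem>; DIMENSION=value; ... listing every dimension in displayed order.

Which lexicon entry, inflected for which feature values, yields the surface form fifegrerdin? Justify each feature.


underlying: fifegre-r-di-un
VEL=ak - signalled by the affix -un
CLASS=pa - signalled by the affix -r
RANK=ib - signalled by the affix -di
check: fifegrerdiun -> fifegrerdin -> fifegrerdin
lemma: fifegre; VEL=ak; CLASS=pa; RANK=ib


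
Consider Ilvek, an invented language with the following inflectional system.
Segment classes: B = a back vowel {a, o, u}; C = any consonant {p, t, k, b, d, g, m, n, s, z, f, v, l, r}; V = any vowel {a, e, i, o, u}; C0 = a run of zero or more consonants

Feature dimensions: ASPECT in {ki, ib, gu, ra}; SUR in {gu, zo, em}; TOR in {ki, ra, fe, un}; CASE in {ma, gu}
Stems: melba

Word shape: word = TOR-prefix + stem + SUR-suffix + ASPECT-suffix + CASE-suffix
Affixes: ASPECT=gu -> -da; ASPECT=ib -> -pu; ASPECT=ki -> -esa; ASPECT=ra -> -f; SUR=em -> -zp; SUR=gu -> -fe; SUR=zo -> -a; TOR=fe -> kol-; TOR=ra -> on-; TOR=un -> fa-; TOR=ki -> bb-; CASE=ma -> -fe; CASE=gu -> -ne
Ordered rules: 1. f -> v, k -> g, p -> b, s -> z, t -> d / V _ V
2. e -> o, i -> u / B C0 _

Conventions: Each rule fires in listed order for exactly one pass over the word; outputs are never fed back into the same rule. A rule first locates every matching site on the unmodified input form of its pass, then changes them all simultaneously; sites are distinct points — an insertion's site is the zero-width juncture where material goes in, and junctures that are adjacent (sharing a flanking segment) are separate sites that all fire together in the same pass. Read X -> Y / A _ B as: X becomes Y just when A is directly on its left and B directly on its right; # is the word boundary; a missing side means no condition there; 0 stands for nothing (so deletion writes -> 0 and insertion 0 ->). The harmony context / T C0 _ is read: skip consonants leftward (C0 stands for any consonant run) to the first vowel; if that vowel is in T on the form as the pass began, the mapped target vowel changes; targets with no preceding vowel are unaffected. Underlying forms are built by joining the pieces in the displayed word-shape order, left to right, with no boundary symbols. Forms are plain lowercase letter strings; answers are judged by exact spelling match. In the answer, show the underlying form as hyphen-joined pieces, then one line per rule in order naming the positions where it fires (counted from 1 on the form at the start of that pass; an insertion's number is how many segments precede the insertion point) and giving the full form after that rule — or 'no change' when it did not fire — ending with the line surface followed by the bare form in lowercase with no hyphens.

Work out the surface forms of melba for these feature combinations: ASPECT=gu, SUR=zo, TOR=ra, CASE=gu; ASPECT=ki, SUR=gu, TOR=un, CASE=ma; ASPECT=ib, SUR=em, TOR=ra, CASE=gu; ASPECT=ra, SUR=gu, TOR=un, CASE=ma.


cell ASPECT=gu, SUR=zo, TOR=ra, CASE=gu:
underlying: on-melba-a-da-ne
1. f -> v, k -> g, p -> b, s -> z, t -> d / V _ V: no change
2. e -> o, i -> u / B C0 _: fires at position(s) 4, 12: onmolbaadano
surface: onmolbaadano

cell ASPECT=ki, SUR=gu, TOR=un, CASE=ma:
underlying: fa-melba-fe-esa-fe
1. f -> v, k -> g, p -> b, s -> z, t -> d / V _ V: fires at position(s) 8, 11, 13: famelbaveezave
2. e -> o, i -> u / B C0 _: fires at position(s) 4, 9, 14: famolbavoezavo
surface: famolbavoezavo

cell ASPECT=ib, SUR=em, TOR=ra, CASE=gu:
underlying: on-melba-zp-pu-ne
1. f -> v, k -> g, p -> b, s -> z, t -> d / V _ V: no change
2. e -> o, i -> u / B C0 _: fires at position(s) 4, 13: onmolbazppuno
surface: onmolbazppuno

cell ASPECT=ra, SUR=gu, TOR=un, CASE=ma:
underlying: fa-melba-fe-f-fe
1. f -> v, k -> g, p -> b, s -> z, t -> d / V _ V: fires at position(s) 8: famelbaveffe
2. e -> o, i -> u / B C0 _: fires at position(s) 4, 9: famolbavoffe
surface: famolbavoffe


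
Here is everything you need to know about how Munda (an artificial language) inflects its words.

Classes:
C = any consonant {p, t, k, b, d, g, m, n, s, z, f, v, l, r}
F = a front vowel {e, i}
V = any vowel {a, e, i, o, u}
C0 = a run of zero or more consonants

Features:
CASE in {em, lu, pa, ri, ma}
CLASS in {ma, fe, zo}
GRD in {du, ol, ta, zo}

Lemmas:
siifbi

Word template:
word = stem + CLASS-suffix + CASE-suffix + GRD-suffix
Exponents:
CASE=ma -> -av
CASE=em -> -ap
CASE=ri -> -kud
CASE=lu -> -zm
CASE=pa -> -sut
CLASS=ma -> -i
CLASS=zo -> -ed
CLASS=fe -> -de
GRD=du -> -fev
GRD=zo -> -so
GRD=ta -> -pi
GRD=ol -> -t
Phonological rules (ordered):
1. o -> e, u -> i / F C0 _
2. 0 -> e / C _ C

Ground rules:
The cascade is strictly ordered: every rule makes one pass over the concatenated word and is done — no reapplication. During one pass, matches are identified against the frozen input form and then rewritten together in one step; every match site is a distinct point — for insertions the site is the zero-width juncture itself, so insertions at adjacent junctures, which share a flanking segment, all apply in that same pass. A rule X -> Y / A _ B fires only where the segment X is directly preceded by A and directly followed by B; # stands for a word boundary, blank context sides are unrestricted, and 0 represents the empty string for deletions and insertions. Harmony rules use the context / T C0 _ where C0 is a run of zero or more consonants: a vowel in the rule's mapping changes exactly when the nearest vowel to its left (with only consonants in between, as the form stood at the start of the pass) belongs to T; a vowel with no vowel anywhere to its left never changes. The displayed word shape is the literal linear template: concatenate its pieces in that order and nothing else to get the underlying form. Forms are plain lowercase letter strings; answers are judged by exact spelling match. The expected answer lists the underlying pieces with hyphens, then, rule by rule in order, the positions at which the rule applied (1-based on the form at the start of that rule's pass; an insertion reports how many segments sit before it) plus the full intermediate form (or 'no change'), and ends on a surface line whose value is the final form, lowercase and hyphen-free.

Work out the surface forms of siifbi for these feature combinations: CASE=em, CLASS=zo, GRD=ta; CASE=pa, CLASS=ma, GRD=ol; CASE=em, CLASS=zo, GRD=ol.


cell CASE=em, CLASS=zo, GRD=ta:
underlying: siifbi-ed-ap-pi
1. o -> e, u -> i / F C0 _: no change
2. 0 -> e / C _ C: inserts after position(s) 4, 10: siifebiedapepi
surface: siifebiedapepi

cell CASE=pa, CLASS=ma, GRD=ol:
underlying: siifbi-i-sut-t
1. o -> e, u -> i / F C0 _: fires at position(s) 9: siifbiisitt
2. 0 -> e / C _ C: inserts after position(s) 4, 10: siifebiisitet
surface: siifebiisitet

cell CASE=em, CLASS=zo, GRD=ol:
underlying: siifbi-ed-ap-t
1. o -> e, u -> i / F C0 _: no change
2. 0 -> e / C _ C: inserts after position(s) 4, 10: siifebiedapet
surface: siifebiedapet
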